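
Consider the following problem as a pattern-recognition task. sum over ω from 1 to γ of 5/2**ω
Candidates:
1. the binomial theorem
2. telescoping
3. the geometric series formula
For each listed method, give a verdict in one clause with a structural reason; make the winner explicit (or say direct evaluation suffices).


Method: the geometric series formula — consecutive terms stand in a fixed index-free ratio — the geometric sum formula closes it.
- the binomial theorem: no binomial coefficients pair up with complementary powers here.
- telescoping — as presented, consecutive terms share no shifted copy to cancel against — no rewrite is on display to change that.
- the geometric series formula — yes — fits the structure here.


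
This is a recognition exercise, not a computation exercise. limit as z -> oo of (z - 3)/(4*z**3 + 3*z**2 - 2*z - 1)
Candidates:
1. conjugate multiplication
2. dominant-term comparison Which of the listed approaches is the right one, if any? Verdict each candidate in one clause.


Technique: dominant-term comparison — divide by the highest power of z present: lower-order terms vanish and the dominant ratio remains.
- conjugate multiplication — rationalization has no target — no divergent radical difference appears.
- dominant-term comparison — applicable, and directly so.


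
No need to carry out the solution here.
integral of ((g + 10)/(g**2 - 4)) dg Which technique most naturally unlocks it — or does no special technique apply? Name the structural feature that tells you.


Best approach: partial fractions — a proper rational integrand whose denominator splits into simpler factors — decompose into partial fractions first.


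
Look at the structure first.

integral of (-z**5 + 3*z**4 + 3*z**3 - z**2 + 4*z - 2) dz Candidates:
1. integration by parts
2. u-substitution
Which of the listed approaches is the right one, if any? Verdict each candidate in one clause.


Technique: no special technique — a term-by-term power-rule job in z; no substitution or rearrangement earns its keep here.
- integration by parts — splitting off a factor buys nothing — the integrand integrates directly without parts.
- u-substitution: any workable substitution here is cosmetic — the integrand is already in directly integrable form.


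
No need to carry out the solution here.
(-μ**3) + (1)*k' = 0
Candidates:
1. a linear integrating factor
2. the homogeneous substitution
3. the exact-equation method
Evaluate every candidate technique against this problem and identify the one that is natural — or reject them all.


Technique: no special technique — the slope is a pure function of μ; integrate both sides and be done.
- a linear integrating factor: the linear template holds only trivially here (the unknown is absent, so the coefficient is zero) — the method is not the natural label.
- the homogeneous substitution: the slope changes under joint rescaling, failing the degree-zero test.
- the exact-equation method — the unknown never enters the equation — exactness holds emptily, with nothing for the method to add.


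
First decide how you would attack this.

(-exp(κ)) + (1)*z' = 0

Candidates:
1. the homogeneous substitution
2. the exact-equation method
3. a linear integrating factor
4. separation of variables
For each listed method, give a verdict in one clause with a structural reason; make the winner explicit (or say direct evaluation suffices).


Verdict: no special technique — with z absent the equation is not coupled at all: direct integration in κ.
- the homogeneous substitution — the ratio of the variables does not determine the slope.
- the exact-equation method — the unknown never enters the equation — exactness holds emptily, with nothing for the method to add.
- a linear integrating factor — the linear template holds only trivially here (the unknown is absent, so the coefficient is zero) — the method is not the natural label.
- separation of variables — with no unknown in the slope, separating variables is a formality — the equation integrates directly.


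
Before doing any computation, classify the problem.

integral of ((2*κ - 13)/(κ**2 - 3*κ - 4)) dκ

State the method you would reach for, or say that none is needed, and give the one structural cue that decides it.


Best approach: partial fractions — once κ**2 - 3*κ - 4 is factored, each root contributes a simple-fraction term; integrate them one at a time.


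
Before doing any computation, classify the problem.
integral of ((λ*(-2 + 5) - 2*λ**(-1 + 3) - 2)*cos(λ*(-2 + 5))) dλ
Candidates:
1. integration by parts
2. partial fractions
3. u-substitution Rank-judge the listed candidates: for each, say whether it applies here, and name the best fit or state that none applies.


Method: integration by parts — differentiate (λ*(-2 + 5) - 2*λ**(-1 + 3) - 2), integrate cos(λ*(-2 + 5)): each pass lowers the polynomial degree, so parts terminates.
- integration by parts — applicable, and directly so.
- partial fractions: there is no rational-function structure to decompose.
- u-substitution: no subexpression of the integrand pairs with its own derivative as a factor — individual terms may offer their own substitutions, but any change of variable covering the whole integral would have to be constructed from outside the expression.


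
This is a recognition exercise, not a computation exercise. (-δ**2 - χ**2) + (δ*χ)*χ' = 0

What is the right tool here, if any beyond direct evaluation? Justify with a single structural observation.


Diagnosis: the homogeneous substitution — the slope's numerator and denominator share total degree; set v = χ/δ and the equation drops to separable form. Rearranged, this also fits the Bernoulli template directly; the homogeneous substitution reads the structure without the rearrangement.


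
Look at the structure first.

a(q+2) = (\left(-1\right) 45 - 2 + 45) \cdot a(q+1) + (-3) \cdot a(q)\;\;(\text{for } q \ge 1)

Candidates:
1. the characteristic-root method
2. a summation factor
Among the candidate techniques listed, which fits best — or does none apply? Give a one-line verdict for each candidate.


Verdict: the characteristic-root method — every coefficient is a fixed number and the forcing is zero — substitute r^q and read off the root equation.
- the characteristic-root method: a fit — the right tool for this form.
- a summation factor — a summation factor telescopes one-step recursions; this one carries higher-order memory.


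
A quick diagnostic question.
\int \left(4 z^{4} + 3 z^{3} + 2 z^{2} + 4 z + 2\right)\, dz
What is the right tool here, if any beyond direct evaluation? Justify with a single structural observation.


Verdict: no special technique — a term-by-term power-rule job in z; no substitution or rearrangement earns its keep here.


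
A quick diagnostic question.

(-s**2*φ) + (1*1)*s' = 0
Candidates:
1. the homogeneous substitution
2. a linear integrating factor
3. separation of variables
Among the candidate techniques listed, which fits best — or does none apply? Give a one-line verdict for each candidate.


Verdict: separation of variables — one side of the product carries the independent variable, the other the unknown — the textbook separation shape.
- the homogeneous substitution — the ratio substitution does not collapse this equation.
- a linear integrating factor: the unknown enters nonlinearly (through a power, a denominator, or a transcendental function), which the linear integrating-factor recipe cannot absorb as-is — any repair would come from a preliminary substitution, not the factor.
- separation of variables — yes — fits the structure here.


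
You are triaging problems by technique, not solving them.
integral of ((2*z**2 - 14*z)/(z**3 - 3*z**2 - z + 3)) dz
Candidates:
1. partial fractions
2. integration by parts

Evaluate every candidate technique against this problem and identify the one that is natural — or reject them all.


Method: partial fractions — the factorization of z**3 - 3*z**2 - z + 3 is the whole battle; after it, each term is a table integral.
- partial fractions: a fit — the right tool for this form.
- integration by parts: the integrand does not split as a nonconstant polynomial times an exp, sine, cosine of a linear argument, or logarithm — no polynomial-kernel parts product to differentiate one side of.


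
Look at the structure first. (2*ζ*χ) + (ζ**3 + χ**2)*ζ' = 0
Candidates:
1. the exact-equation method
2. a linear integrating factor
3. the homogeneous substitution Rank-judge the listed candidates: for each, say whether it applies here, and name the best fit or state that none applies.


Method: the exact-equation method — the cross partial derivatives of 2*ζ*χ and ζ**3 + χ**2 agree, so the left side is the total differential of one potential in χ and ζ.
- the exact-equation method — a fit — the right tool for this form.
- a linear integrating factor: the unknown enters nonlinearly (through a power, a denominator, or a transcendental function), which the linear integrating-factor recipe cannot absorb as-is — any repair would come from a preliminary substitution, not the factor.
- the homogeneous substitution — the ratio substitution does not collapse this equation.


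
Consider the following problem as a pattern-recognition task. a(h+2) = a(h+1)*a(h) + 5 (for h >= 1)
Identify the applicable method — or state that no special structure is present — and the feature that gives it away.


Diagnosis: no special technique — each new value is a nonlinear function of earlier ones — scaling arguments and superposition both fail.


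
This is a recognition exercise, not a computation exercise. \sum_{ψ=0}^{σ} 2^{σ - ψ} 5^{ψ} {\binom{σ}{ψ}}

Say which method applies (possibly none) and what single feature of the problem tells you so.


Verdict: the binomial theorem — the summand is term ψ of a binomial expansion in 5 and 2; the whole sum is a single power.


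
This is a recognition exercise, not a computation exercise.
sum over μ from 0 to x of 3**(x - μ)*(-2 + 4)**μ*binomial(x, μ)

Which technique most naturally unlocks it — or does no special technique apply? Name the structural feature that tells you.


Method: the binomial theorem — terms weighting binomial(x, μ) against matched powers of (-2 + 4) and 3 reassemble into ((-2 + 4) + 3)^x by the binomial theorem.


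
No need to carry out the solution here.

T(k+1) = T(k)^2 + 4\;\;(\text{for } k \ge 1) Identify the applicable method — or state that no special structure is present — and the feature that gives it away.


Diagnosis: no special technique — each new value is a nonlinear function of earlier ones — scaling arguments and superposition both fail.


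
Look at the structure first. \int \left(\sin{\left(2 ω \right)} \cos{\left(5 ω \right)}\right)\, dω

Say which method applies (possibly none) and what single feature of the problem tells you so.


Verdict: a trigonometric identity — \sin{\left(2 ω \right)} \cos{\left(5 ω \right)} mixes two frequencies; the product-to-sum identity splits it into single-frequency sinusoids.


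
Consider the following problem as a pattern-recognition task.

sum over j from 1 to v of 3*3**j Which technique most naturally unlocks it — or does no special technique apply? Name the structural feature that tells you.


Diagnosis: the geometric series formula — check a ratio of consecutive terms: it is 3, independent of the index, so the geometric formula closes the sum.


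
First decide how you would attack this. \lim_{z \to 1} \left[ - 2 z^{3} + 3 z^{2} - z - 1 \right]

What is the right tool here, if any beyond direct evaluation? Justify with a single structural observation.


Verdict: no special technique — the expression is continuous at 1 — substitute and evaluate; no indeterminate form appears.


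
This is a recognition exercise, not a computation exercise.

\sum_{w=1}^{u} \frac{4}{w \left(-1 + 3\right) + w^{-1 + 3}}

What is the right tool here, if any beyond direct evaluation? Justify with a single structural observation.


Best approach: telescoping — \frac{4}{w \left(-1 + 3\right) + w^{-1 + 3}} hides a difference of shifted reciprocals — decompose it and the middle of the sum vanishes.


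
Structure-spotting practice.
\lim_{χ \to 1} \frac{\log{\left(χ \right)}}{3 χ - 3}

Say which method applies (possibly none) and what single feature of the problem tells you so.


Best approach: l'Hôpital's rule (0/0) — plug in 1: top and bottom both hit zero, so differentiate each and retry. A first-order expansion at the point is an equally standard path; the rule packages it.


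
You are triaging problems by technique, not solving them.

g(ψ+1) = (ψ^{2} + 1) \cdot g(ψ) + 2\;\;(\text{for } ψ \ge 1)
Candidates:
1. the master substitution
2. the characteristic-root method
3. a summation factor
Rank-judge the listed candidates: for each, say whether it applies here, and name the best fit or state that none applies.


Verdict: a summation factor — first-order linear but the coefficient ψ^{2} + 1 moves with the index — divide by the cumulative product and telescope.
- the master substitution — the recursion steps by a constant offset, so exponential reindexing is pointless.
- the characteristic-root method: the coefficients change with the index, which the root method cannot absorb.
- a summation factor: yes, a natural case for it.


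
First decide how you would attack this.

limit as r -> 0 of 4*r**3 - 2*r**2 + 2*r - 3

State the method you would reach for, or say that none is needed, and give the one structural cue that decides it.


Technique: no special technique — no vanishing denominator and no indeterminate clash at the point — evaluation is immediate.


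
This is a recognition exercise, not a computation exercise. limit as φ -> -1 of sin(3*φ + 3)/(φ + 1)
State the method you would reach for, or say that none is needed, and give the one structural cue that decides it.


Technique: l'Hôpital's rule (0/0) — plug in -1: top and bottom both hit zero, so differentiate each and retry. A first-order expansion at the point is an equally standard path; the rule packages it.


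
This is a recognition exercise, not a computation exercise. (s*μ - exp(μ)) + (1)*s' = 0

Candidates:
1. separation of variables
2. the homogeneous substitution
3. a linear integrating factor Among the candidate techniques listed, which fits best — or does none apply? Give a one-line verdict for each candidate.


Method: a linear integrating factor — first power of s, nonzero forcing: the integrating-factor recipe applies verbatim with p = μ.
- separation of variables: no algebra isolates the independent variable on one side and the unknown on the other.
- the homogeneous substitution: solved for the derivative, the right side changes under joint scaling of the two variables.
- a linear integrating factor — a fit — the right tool for this form.


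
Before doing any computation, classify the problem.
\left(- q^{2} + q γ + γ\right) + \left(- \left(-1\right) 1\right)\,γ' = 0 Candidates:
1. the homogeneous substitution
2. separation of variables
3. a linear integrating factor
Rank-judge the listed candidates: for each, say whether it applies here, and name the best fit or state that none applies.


Technique: a linear integrating factor — the unknown enters only to the first power against a nonzero forcing term — the integrating-factor template applies directly.
- the homogeneous substitution — the slope does not depend on the ratio of the variables alone.
- separation of variables: no division isolates the independent variable from the unknown.
- a linear integrating factor: a fit — the right tool for this form.


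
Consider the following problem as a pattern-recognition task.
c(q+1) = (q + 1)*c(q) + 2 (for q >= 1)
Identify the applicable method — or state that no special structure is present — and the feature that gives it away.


Diagnosis: a summation factor — one step of memory with a weight q + 1 that changes as the index grows — the summation-factor construction is built for this.


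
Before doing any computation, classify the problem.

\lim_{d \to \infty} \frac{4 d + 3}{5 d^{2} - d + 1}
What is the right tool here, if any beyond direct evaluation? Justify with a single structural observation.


Best approach: dominant-term comparison — divide through by the highest power of d; every lower-order term dies and the dominant terms decide the limit. Differentiating the expression as a single quotient would eventually settle it as well; matching dominant growth settles it immediately.


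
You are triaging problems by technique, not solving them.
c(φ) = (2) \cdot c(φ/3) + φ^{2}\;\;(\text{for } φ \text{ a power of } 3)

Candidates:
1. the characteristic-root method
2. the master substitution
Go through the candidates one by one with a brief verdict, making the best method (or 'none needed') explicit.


Verdict: the master substitution — treat m = log base 3 of φ as the new clock: one recursion step advances m by one while φ scales by 3.
- the characteristic-root method — the recursion divides its index rather than shifting it — outside the constant-shift family the root method covers.
- the master substitution — a fit — the right tool for this form.


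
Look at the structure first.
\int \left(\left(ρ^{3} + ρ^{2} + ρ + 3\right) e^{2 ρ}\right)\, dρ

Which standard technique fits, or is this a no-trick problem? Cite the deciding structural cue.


Best approach: integration by parts — ρ^{3} + ρ^{2} + ρ + 3 dies after finitely many derivatives while e^{2 ρ} cycles under integration — the tabular/parts setup.


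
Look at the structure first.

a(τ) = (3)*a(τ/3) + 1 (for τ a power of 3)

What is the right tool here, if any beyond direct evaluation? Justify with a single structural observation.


Verdict: the master substitution — the argument shrinks by the factor 3, so measure the index on a logarithmic scale and the recursion becomes a shift.


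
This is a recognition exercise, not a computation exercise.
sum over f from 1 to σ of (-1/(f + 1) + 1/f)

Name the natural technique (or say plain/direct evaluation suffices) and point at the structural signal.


Best approach: telescoping — this sum is a zipper: each term contributes 1/f and removes the next index's value, which the following term puts back, closing term by term.


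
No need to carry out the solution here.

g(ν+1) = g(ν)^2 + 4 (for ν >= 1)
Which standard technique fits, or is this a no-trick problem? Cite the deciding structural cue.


Verdict: no special technique — a nonlinear dependence on earlier terms breaks linearity, and with it every superposition-based closed form.


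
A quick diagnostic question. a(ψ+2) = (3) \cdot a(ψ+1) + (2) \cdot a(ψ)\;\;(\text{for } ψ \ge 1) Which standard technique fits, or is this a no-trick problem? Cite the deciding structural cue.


Method: the characteristic-root method — every coefficient is a fixed number and the forcing is zero — substitute r^ψ and read off the root equation.


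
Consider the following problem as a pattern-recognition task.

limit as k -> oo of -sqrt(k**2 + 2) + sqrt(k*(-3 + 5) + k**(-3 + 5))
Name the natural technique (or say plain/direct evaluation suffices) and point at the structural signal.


Technique: conjugate multiplication — the difference sqrt(k*(-3 + 5) + k**(-3 + 5)) - sqrt(k**2 + 2) is an ∞ − ∞ stalemate; its conjugate partner breaks the tie.


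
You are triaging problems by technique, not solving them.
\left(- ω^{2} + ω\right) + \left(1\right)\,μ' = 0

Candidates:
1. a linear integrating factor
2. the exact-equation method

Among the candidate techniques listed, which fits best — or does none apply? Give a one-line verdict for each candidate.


Diagnosis: no special technique — the slope is a function of ω alone, so integrate both sides directly.
- a linear integrating factor: with the unknown absent the integrating factor is a formality; direct integration is the working structure.
- the exact-equation method: no dependence on the unknown anywhere: exactness is a label without content here.


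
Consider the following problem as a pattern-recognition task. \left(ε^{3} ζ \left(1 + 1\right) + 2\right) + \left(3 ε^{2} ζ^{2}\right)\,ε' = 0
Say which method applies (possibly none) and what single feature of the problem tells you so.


Method: the exact-equation method — equality of cross partials is the green light — assemble the potential function term by term.


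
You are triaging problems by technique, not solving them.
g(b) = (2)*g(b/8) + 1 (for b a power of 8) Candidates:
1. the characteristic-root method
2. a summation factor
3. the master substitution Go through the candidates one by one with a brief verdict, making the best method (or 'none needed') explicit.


Best approach: the master substitution — the argument shrinks by the factor 8, so measure the index on a logarithmic scale and the recursion becomes a shift.
- the characteristic-root method: a divided-index call is not the fixed-shift linear shape that characteristic roots solve.
- a summation factor: the recursion divides its index rather than shifting it — there is no previous-term chain for a summation factor to telescope.
- the master substitution — yes — fits the structure here.


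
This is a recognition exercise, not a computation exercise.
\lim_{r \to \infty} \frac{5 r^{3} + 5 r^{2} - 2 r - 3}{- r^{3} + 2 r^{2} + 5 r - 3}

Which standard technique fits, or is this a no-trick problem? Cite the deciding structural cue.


Best approach: dominant-term comparison — divide by the highest power of r present: lower-order terms vanish and the dominant ratio remains. l'Hôpital's at-infinity variant applies to the expression viewed as a single quotient; the leading-term comparison is the direct route.


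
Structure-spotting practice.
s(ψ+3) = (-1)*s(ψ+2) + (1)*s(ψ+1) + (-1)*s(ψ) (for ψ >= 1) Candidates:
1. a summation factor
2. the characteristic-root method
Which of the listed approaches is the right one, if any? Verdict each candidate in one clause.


Method: the characteristic-root method — every coefficient is a fixed number and the forcing is zero — substitute r^ψ and read off the root equation.
- a summation factor: the recurrence reaches back more than one step, outside the first-order family a summation factor normalizes.
- the characteristic-root method: a fit — the right tool for this form.


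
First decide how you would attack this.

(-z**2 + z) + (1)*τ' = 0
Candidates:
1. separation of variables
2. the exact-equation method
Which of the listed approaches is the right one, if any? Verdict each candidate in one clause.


Best approach: no special technique — solved for the derivative, no τ appears — this is antidifferentiation in z wearing ODE clothing.
- separation of variables: separation is only trivially available — with the unknown absent from the slope this is a direct integration, not a separation problem.
- the exact-equation method: with the unknown absent from both coefficients, the cross-partial test holds emptily — nothing for the exact method to work on.


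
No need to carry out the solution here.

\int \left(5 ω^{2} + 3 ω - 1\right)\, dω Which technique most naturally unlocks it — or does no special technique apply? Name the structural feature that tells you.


Technique: no special technique — every term is a constant multiple of a power of ω; term-wise power-rule integration needs no preliminary transformation.


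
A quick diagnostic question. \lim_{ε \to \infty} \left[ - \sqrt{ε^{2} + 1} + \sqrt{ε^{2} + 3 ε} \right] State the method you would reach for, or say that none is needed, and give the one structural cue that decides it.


Method: conjugate multiplication — \sqrt{ε^{2} + 3 ε} and \sqrt{ε^{2} + 1} both blow up, but their difference is tame once the conjugate rationalizes it.


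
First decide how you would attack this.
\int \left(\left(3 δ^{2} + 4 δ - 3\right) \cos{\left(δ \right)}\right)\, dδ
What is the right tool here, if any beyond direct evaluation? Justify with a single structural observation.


Method: integration by parts — differentiate 3 δ^{2} + 4 δ - 3, integrate \cos{\left(δ \right)}: each pass lowers the polynomial degree, so parts terminates.


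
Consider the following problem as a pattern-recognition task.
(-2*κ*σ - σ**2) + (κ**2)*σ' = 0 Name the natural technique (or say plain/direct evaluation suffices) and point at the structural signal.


Diagnosis: the homogeneous substitution — scaling κ and σ together leaves the slope fixed — it depends only on σ/κ, so substitute the ratio. This doubles as a Bernoulli equation in the unknown as written; the homogeneous route needs no setup at all.


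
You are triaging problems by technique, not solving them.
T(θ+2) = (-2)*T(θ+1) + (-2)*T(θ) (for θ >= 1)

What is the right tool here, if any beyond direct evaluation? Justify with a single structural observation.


Technique: the characteristic-root method — shift-invariance with fixed coefficients calls for exponential trials; the characteristic polynomial finds every r^θ.


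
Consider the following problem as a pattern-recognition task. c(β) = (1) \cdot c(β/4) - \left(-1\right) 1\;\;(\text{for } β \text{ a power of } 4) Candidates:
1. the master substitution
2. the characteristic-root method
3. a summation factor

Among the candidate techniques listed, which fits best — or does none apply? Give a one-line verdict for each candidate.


Technique: the master substitution — the argument contracts 4-fold per step: reindex β exponentially and solve the linear recurrence in the new index.
- the master substitution: yes, a natural case for it.
- the characteristic-root method: a divided-index call is not the fixed-shift linear shape that characteristic roots solve.
- a summation factor — a divided-index call is outside the fixed-shift first-order family a summation factor normalizes.


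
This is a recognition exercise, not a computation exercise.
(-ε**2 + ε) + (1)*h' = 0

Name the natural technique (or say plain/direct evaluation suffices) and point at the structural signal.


Method: no special technique — with h absent the equation is not coupled at all: direct integration in ε.


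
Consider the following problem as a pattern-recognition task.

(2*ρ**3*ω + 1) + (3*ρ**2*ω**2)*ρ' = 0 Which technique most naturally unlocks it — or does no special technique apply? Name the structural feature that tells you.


Technique: the exact-equation method — checking ∂/∂ρ of 2*ρ**3*ω + 1 against ∂/∂ω of 3*ρ**2*ω**2: they match — the equation is exact as it stands.


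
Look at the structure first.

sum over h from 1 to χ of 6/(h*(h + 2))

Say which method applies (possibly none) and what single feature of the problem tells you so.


Technique: telescoping — 6/(h*(h + 2)) is a collapsed telescope: expand it into simple fractions to see the cancellation.


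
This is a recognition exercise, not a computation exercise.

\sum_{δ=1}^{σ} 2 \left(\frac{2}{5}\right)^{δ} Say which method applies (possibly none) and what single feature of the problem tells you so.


Diagnosis: the geometric series formula — each summand is the previous one scaled by \frac{2}{5}; that constant multiplier is itself the geometric structure.


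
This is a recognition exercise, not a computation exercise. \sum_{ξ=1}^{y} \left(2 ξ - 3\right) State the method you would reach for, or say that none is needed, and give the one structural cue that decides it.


Method: no special technique — every summand is a constant multiple of a power of ξ — apply the standard power-sum identities one degree at a time.


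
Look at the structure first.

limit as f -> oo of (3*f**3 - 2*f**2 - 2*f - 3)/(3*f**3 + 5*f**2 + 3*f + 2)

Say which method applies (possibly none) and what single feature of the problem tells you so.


Diagnosis: dominant-term comparison — at large f only the top-degree terms survive; compare the leading terms and the limit falls out. Differentiating the expression as a single quotient would eventually settle it as well; matching dominant growth settles it immediately.


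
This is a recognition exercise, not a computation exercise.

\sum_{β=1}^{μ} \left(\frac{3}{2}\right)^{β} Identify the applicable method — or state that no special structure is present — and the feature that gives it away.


Best approach: the geometric series formula — consecutive terms stand in a fixed index-free ratio — the geometric sum formula closes it.


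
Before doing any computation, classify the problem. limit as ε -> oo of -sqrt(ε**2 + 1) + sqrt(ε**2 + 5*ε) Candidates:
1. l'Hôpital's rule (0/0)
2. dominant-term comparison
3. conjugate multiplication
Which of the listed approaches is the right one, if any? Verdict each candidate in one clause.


Technique: conjugate multiplication — an infinity-minus-infinity difference with a surviving radical — multiply by the conjugate to cancel the divergence.
- l'Hôpital's rule (0/0): the expression is a difference driving to ∞ − ∞, not a 0/0 quotient — there is no ratio for the rule to differentiate.
- dominant-term comparison — leading-power comparison does not apply to this form.
- conjugate multiplication — yes, a natural case for it.


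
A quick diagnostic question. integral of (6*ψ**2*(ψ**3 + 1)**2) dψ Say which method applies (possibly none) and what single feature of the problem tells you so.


Verdict: u-substitution — everything non-trivial happens through the inner expression ψ**3 + 1, and its derivative accounts for the remaining factor up to a constant, so set u = ψ**3 + 1. Multiplying out and using the power rule would succeed as well, just with far more bookkeeping.


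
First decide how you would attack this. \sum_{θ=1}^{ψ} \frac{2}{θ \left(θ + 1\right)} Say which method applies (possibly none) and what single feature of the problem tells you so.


Method: telescoping — poles of \frac{2}{θ \left(θ + 1\right)} differ by an integer, the telltale of a telescoping partial-fraction sum.


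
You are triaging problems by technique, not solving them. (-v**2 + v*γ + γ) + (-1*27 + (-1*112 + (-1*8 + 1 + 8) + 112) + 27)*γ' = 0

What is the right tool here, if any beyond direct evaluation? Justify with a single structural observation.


Method: a linear integrating factor — the unknown enters only to the first power against a nonzero forcing term — the integrating-factor template applies directly.


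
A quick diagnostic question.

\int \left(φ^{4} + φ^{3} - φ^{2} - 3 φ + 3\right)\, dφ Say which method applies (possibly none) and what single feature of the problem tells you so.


Technique: no special technique — a term-by-term power-rule job in φ; no substitution or rearrangement earns its keep here.


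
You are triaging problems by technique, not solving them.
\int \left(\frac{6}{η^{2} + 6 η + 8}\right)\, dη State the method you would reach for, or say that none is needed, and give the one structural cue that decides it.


Verdict: partial fractions — a proper rational integrand over the factorable η^{2} + 6 η + 8: partial fractions reduce it to elementary pieces.


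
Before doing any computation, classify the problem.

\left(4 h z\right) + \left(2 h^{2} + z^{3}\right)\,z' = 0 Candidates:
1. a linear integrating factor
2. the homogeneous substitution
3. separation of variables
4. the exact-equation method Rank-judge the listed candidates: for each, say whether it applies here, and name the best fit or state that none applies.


Best approach: the exact-equation method — the cross partial derivatives of 4 h z and 2 h^{2} + z^{3} agree, so the left side is the total differential of one potential in h and z.
- a linear integrating factor — a nonlinear term in the unknown puts this outside the integrating-factor template.
- the homogeneous substitution: the ratio of the variables does not determine the slope.
- separation of variables: the two dependences are entangled, not a clean product of one-variable pieces.
- the exact-equation method — applicable, and directly so.


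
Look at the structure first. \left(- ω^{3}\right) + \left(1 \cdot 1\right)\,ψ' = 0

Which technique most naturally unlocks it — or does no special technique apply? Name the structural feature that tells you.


Technique: no special technique — the slope is a pure function of ω; integrate both sides and be done.


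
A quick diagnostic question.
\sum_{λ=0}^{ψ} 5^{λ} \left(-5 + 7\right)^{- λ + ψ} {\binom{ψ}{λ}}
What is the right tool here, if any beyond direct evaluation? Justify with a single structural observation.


Diagnosis: the binomial theorem — the summand is term λ of a binomial expansion in 5 and (-5 + 7); the whole sum is a single power.


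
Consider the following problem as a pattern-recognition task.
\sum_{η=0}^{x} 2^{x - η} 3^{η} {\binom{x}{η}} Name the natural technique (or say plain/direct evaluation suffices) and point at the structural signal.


Technique: the binomial theorem — {\binom{x}{η}} weighting matched powers of 3 and 2 is the expanded form of (3 + 2)^x — fold it back up.


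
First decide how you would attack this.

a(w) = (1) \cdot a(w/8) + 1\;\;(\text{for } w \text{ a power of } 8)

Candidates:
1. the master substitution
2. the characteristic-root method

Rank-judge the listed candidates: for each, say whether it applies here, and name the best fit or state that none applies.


Verdict: the master substitution — the argument shrinks by the factor 8, so measure the index on a logarithmic scale and the recursion becomes a shift.
- the master substitution: yes, a natural case for it.
- the characteristic-root method — a divided-index call is not the fixed-shift linear shape that characteristic roots solve.


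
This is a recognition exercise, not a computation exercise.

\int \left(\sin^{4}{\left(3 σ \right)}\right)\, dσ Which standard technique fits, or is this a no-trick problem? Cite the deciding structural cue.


Best approach: a trigonometric identity — reduce \sin^{4}{\left(3 σ \right)} with the power-reduction formula and the integral becomes first-degree trigonometry.


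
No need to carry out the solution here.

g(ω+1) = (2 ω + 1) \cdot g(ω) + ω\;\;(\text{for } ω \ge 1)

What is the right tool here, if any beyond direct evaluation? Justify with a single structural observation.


Best approach: a summation factor — because the multiplier 2 ω + 1 is index-dependent, divide through by its running product and sum the resulting differences.


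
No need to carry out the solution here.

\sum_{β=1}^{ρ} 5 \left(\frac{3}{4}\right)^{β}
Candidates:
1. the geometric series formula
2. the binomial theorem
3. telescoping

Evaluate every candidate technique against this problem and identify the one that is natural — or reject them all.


Technique: the geometric series formula — check a ratio of consecutive terms: it is \frac{3}{4}, independent of the index, so the geometric formula closes the sum.
- the geometric series formula: yes, a natural case for it.
- the binomial theorem: the terms do not reassemble into a binomial power.
- telescoping — the summand is not presented as a shifted difference — a telescoping rewrite may exist, but the displayed structure does not offer one.


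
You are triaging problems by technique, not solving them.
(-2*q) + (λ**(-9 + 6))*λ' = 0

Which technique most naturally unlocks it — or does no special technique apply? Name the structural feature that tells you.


Best approach: separation of variables — one side of the product carries the independent variable, the other the unknown — the textbook separation shape. The cross-partial test also passes here (vacuously, each side single-variable); the potential-function route would work, separation is simply more immediate.


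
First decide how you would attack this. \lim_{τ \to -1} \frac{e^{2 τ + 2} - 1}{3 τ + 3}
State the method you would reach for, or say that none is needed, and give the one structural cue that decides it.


Verdict: l'Hôpital's rule (0/0) — substituting -1 gives 0 over 0; differentiate top and bottom once and re-evaluate. A local series expansion at the point resolves it as well; the rule is the packaged version of that step.


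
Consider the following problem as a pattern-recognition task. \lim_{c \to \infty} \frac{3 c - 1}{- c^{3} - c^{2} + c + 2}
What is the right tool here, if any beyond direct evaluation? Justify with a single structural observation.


Best approach: dominant-term comparison — as c grows, only the highest-degree terms matter — compare leading terms and read the limit off. Viewed as a single quotient this is an ∞/∞ form — an at-infinity application of l'Hôpital's rule would also resolve it; comparing leading growth reads the answer without differentiating.


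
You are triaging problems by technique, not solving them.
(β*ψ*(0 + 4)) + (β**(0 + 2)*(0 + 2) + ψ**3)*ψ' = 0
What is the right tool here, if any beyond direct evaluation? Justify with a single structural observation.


Technique: the exact-equation method — because the two cross partials coincide, the form is conservative as written — recover its potential in (β, ψ).


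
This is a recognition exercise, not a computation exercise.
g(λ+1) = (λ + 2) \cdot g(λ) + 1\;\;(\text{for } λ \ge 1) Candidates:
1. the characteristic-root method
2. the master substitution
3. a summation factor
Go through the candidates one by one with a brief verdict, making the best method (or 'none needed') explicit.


Best approach: a summation factor — one step of memory with a weight λ + 2 that changes as the index grows — the summation-factor construction is built for this.
- the characteristic-root method: the coefficients vary with the index, breaking the constant-coefficient structure the method needs.
- the master substitution: the recursion steps by a constant offset, so exponential reindexing is pointless.
- a summation factor — yes, a natural case for it.


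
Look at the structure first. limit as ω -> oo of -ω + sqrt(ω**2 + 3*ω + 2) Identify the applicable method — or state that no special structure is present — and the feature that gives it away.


Verdict: conjugate multiplication — this difference gives up after one conjugate multiplication — the radical structure cancels against its conjugate.


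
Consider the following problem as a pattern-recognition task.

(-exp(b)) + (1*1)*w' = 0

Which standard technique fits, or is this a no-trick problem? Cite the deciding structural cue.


Method: no special technique — solved for the derivative, w never appears on the right — this is a direct integration in b, not a differential-equations problem at heart.


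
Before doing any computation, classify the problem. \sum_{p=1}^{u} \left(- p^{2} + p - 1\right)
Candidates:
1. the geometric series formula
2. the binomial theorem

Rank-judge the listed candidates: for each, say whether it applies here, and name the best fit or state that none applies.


Diagnosis: no special technique — the sum is polynomial through and through; closed forms for each power of p finish it directly.
- the geometric series formula: consecutive terms are not related by a fixed multiplier.
- the binomial theorem: there is no pair of bases whose matched powers would reassemble into a single binomial power.


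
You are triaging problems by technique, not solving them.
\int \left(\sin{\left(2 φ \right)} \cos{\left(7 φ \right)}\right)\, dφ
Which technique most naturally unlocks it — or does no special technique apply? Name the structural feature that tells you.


Technique: a trigonometric identity — distinct frequencies under one product (\sin{\left(2 φ \right)} \cos{\left(7 φ \right)}): the product-to-sum identity is the systematic route to an integrable form.
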